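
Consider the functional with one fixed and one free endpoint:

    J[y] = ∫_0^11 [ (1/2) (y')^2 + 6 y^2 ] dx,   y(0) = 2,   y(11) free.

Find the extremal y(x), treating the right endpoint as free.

The Lagrangian L = (1/2) (y')^2 + 6 y^2 gives
    ∂L/∂y = 12 y,   ∂L/∂y' = y'.
Euler-Lagrange: y'' − 12 y = 0.
With k = sqrt(12), the general solution is
    y(x) = A cosh(sqrt(12) x) + B sinh(sqrt(12) x).
Fixed left endpoint y(0) = 2 ⇒ A = 2.
The right endpoint x = 11 is free, so the natural (transversality) condition is ∂L/∂y' |_{x=11} = 0, i.e. y'(11) = 0.
Compute y'(x) = A k sinh(k x) + B k cosh(k x), so
    y'(11) = A k sinh(k·11) + B k cosh(k·11) = 0
    ⇒ B = −A tanh(k·11) = − 2 tanh(sqrt(12)·11).
Therefore the extremal is
    y(x) = 2 cosh(sqrt(12) x) − 2 tanh(sqrt(12)·11) sinh(sqrt(12) x).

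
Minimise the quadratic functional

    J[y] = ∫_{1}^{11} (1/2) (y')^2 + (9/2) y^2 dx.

The Lagrangian is L = (1/2) (y')^2 + (9/2) y^2.
Compute ∂L/∂y = 9y, ∂L/∂y' = y'.
The Euler-Lagrange equation d/dx(∂L/∂y') − ∂L/∂y = 0 reduces to
    y'' − 9 y = 0.
Its general solution is
    y(x) = A e^(3x) + B e^(−3x),
with A, B fixed by the endpoint conditions.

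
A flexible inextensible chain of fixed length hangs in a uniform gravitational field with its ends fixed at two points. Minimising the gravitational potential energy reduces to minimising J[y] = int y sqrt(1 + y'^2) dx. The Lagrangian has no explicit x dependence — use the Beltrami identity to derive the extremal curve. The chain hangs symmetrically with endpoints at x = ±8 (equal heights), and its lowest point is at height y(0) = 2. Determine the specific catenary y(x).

The Lagrangian L(y, y') = y sqrt(1 + y'^2) has no explicit x dependence, so the Beltrami identity applies:
    L − y' ∂L/∂y' = C.
Compute ∂L/∂y' = y · y' / sqrt(1 + y'^2). Then
    L − y' ∂L/∂y'
    = y sqrt(1 + y'^2) − y · y'^2 / sqrt(1 + y'^2)
    = y (1 + y'^2 − y'^2) / sqrt(1 + y'^2)
    = y / sqrt(1 + y'^2) = C.
Squaring gives y^2 = C^2 (1 + y'^2), i.e.
    y'^2 = y^2 / C^2 − 1.
Separating variables,
    dy / sqrt(y^2 − C^2) = dx / C,
and integrating gives arccosh(y / C) = (x − a)/C, so
    y(x) = C cosh((x − a)/C),
the catenary. The constants C and a are fixed by the two endpoint conditions (and, for the hanging-chain problem, the length constraint selects C).
Now fit the given data. The endpoints x = ±8 are symmetric at equal height, so the catenary is even about its minimum: a = 0 and y(x) = C cosh(x/C). The lowest point is y(0) = C cosh(0) = C, and we are told y(0) = 2, so C = 2. Therefore
    y(x) = 2 cosh(x/2),
and at the endpoints
    y(±8) = 2 cosh(8/2).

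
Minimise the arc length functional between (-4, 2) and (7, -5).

Arc-length functional: J[y] = ∫ sqrt(1 + (y')^2) dx.
Lagrangian L = sqrt(1 + (y')^2) has no explicit y dependence, so ∂L/∂y = 0 and the Euler-Lagrange equation gives
    d/dx( y' / sqrt(1 + (y')^2) ) = 0  ⇒  y' / sqrt(1 + (y')^2) = const.
Hence y' is constant, so y(x) is affine.
Fitting the endpoints (-4, 2) and (7, -5):
    slope m = ((-5) − 2) / (7 − (-4)) = -7/11,
    intercept c = 2 − m·(-4) = -6/11.
Extremal: y(x) = (-7/11) x - 6/11.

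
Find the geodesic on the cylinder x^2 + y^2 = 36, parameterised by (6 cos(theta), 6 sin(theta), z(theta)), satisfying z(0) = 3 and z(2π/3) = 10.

Parameterise the cylinder of radius R = 6 as
    r(θ) = (6 cos θ, 6 sin θ, z(θ)).
The arc-length element is
    ds = sqrt(36 + (dz/dθ)^2) dθ,
so the Lagrangian is L = sqrt(36 + z'^2).
L depends on z' only, not on z or θ, so ∂L/∂z = 0 and
    ∂L/∂z' = z' / sqrt(36 + z'^2).
The Euler-Lagrange equation gives
    d/dθ( z' / sqrt(36 + z'^2) ) = 0,
so z' is constant. Integrating once:
    z(θ) = a θ + b,
a helix on the cylinder (a straight line when the cylinder is unrolled). The constants a, b are determined by the endpoint conditions.
With endpoint conditions z(0) = 3 and z(2π/3) = 10: from z(0) = b we get b = 3, and a·2π/3 + 3 = 10 gives a = 21/(2π), so
    z(θ) = (21/(2π)) θ + 3.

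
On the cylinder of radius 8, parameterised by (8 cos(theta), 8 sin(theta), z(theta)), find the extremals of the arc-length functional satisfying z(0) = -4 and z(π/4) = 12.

Parameterise the cylinder of radius R = 8 as
    r(θ) = (8 cos θ, 8 sin θ, z(θ)).
The arc-length element is
    ds = sqrt(64 + (dz/dθ)^2) dθ,
so the Lagrangian is L = sqrt(64 + z'^2).
L depends on z' only, not on z or θ, so ∂L/∂z = 0 and
    ∂L/∂z' = z' / sqrt(64 + z'^2).
The Euler-Lagrange equation gives
    d/dθ( z' / sqrt(64 + z'^2) ) = 0,
so z' is constant. Integrating once:
    z(θ) = a θ + b,
a helix on the cylinder (a straight line when the cylinder is unrolled). The constants a, b are determined by the endpoint conditions.
With endpoint conditions z(0) = -4 and z(π/4) = 12: from z(0) = b we get b = -4, and a·π/4 + -4 = 12 gives a = 64/π, so
    z(θ) = (64/π) θ − 4.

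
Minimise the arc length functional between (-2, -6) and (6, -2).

Arc-length functional: J[y] = ∫ sqrt(1 + (y')^2) dx.
Lagrangian L = sqrt(1 + (y')^2) has no explicit y dependence, so ∂L/∂y = 0 and the Euler-Lagrange equation gives
    d/dx( y' / sqrt(1 + (y')^2) ) = 0  ⇒  y' / sqrt(1 + (y')^2) = const.
Hence y' is constant, so y(x) is affine.
Fitting the endpoints (-2, -6) and (6, -2):
    slope m = ((-2) − (-6)) / (6 − (-2)) = 1/2,
    intercept c = (-6) − m·(-2) = -5.
Extremal: y(x) = (1/2) x - 5.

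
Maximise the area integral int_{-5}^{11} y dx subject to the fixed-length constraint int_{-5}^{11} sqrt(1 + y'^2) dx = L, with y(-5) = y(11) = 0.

Set up the augmented Lagrangian using a multiplier λ for the length constraint:
    F(y, y') = y − λ sqrt(1 + y'^2).
F has no explicit x dependence, so the Beltrami identity yields a first integral
    F − y' ∂F/∂y' = C.
Compute ∂F/∂y' = −λ y' / sqrt(1 + y'^2). Then
    y − λ sqrt(1 + y'^2) + λ y'^2 / sqrt(1 + y'^2) = C
    ⇒  y − λ / sqrt(1 + y'^2) = C.
Solving for y' and integrating gives
    (x − a)^2 + (y − b)^2 = λ^2,
a circular arc of radius λ. The constants a, b are determined by the endpoint conditions y(-5) = y(11) = 0, and λ is fixed implicitly by the length constraint
    ∫_{-5}^{11} sqrt(1 + y'^2) dx = L.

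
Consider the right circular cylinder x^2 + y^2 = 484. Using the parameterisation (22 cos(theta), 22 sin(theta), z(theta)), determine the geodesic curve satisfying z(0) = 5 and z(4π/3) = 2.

Parameterise the cylinder of radius R = 22 as
    r(θ) = (22 cos θ, 22 sin θ, z(θ)).
The arc-length element is
    ds = sqrt(484 + (dz/dθ)^2) dθ,
so the Lagrangian is L = sqrt(484 + z'^2).
L depends on z' only, not on z or θ, so ∂L/∂z = 0 and
    ∂L/∂z' = z' / sqrt(484 + z'^2).
The Euler-Lagrange equation gives
    d/dθ( z' / sqrt(484 + z'^2) ) = 0,
so z' is constant. Integrating once:
    z(θ) = a θ + b,
a helix on the cylinder (a straight line when the cylinder is unrolled). The constants a, b are determined by the endpoint conditions.
With endpoint conditions z(0) = 5 and z(4π/3) = 2: from z(0) = b we get b = 5, and a·4π/3 + 5 = 2 gives a = -9/(4π), so
    z(θ) = (-9/(4π)) θ + 5.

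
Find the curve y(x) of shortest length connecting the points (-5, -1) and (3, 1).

Arc-length functional: J[y] = ∫ sqrt(1 + (y')^2) dx.
Lagrangian L = sqrt(1 + (y')^2) has no explicit y dependence, so ∂L/∂y = 0 and the Euler-Lagrange equation gives
    d/dx( y' / sqrt(1 + (y')^2) ) = 0  ⇒  y' / sqrt(1 + (y')^2) = const.
Hence y' is constant, so y(x) is affine.
Fitting the endpoints (-5, -1) and (3, 1):
    slope m = (1 − (-1)) / (3 − (-5)) = 1/4,
    intercept c = (-1) − m·(-5) = 1/4.
Extremal: y(x) = (1/4) x + 1/4.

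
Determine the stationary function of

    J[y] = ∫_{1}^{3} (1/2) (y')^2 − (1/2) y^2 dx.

The Lagrangian is L = (1/2) (y')^2 − (1/2) y^2.
Compute ∂L/∂y = -y, ∂L/∂y' = y'.
The Euler-Lagrange equation d/dx(∂L/∂y') − ∂L/∂y = 0 reduces to
    y'' + y = 0.
Its general solution is
    y(x) = A sin(x) + B cos(x),
with A, B fixed by the endpoint conditions.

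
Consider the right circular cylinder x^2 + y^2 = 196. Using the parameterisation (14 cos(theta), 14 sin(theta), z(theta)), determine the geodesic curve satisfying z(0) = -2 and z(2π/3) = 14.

Parameterise the cylinder of radius R = 14 as
    r(θ) = (14 cos θ, 14 sin θ, z(θ)).
The arc-length element is
    ds = sqrt(196 + (dz/dθ)^2) dθ,
so the Lagrangian is L = sqrt(196 + z'^2).
L depends on z' only, not on z or θ, so ∂L/∂z = 0 and
    ∂L/∂z' = z' / sqrt(196 + z'^2).
The Euler-Lagrange equation gives
    d/dθ( z' / sqrt(196 + z'^2) ) = 0,
so z' is constant. Integrating once:
    z(θ) = a θ + b,
a helix on the cylinder (a straight line when the cylinder is unrolled). The constants a, b are determined by the endpoint conditions.
With endpoint conditions z(0) = -2 and z(2π/3) = 14: from z(0) = b we get b = -2, and a·2π/3 + -2 = 14 gives a = 24/π, so
    z(θ) = (24/π) θ − 2.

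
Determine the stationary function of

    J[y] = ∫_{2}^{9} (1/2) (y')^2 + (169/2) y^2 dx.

The Lagrangian is L = (1/2) (y')^2 + (169/2) y^2.
Compute ∂L/∂y = 169y, ∂L/∂y' = y'.
The Euler-Lagrange equation d/dx(∂L/∂y') − ∂L/∂y = 0 reduces to
    y'' − 169 y = 0.
Its general solution is
    y(x) = A e^(13x) + B e^(−13x),
with A, B fixed by the endpoint conditions.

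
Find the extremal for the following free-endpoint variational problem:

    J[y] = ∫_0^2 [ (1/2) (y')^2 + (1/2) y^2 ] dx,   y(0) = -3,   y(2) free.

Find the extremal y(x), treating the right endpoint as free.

The Lagrangian L = (1/2) (y')^2 + (1/2) y^2 gives
    ∂L/∂y = 1 y,   ∂L/∂y' = y'.
Euler-Lagrange: y'' − y = 0.
With k = 1, the general solution is
    y(x) = A cosh(x) + B sinh(x).
Fixed left endpoint y(0) = -3 ⇒ A = -3.
The right endpoint x = 2 is free, so the natural (transversality) condition is ∂L/∂y' |_{x=2} = 0, i.e. y'(2) = 0.
Compute y'(x) = A k sinh(k x) + B k cosh(k x), so
    y'(2) = A k sinh(k·2) + B k cosh(k·2) = 0
    ⇒ B = −A tanh(k·2) = 3 tanh(1·2).
Therefore the extremal is
    y(x) = −3 cosh(1 x) + 3 tanh(1·2) sinh(1 x).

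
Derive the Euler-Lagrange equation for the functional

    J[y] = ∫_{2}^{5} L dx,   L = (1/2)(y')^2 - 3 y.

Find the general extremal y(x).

The Lagrangian is L = (1/2)(y')^2 - 3 y.
∂L/∂y = -3.
∂L/∂y' = y'.
The Euler-Lagrange equation d/dx(∂L/∂y') − ∂L/∂y = 0 becomes:
    y'' + 3 = 0
General solution: y(x) = -(3/2) x^2 + A x + B, where A and B are arbitrary constants fixed by the endpoint conditions.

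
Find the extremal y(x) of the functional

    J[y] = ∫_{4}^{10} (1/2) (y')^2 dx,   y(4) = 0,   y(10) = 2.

The Lagrangian is L = (1/2) (y')^2.
Compute ∂L/∂y = 0, ∂L/∂y' = y'.
The Euler-Lagrange equation d/dx(∂L/∂y') − ∂L/∂y = 0 reduces to
    y'' = 0.
Its general solution is
    y(x) = A x + B,
with A, B fixed by the endpoint conditions.
Applying the endpoint conditions y(4) = 0 and y(10) = 2: solve A·4 + B = 0 and A·10 + B = 2. Subtracting gives A(10 − 4) = 2 − 0, so A = 1/3, and B = 0 − A·4 = -4/3. Therefore
    y(x) = (1/3) x - 4/3.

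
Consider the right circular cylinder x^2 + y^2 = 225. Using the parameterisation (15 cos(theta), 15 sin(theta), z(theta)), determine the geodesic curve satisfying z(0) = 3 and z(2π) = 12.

Parameterise the cylinder of radius R = 15 as
    r(θ) = (15 cos θ, 15 sin θ, z(θ)).
The arc-length element is
    ds = sqrt(225 + (dz/dθ)^2) dθ,
so the Lagrangian is L = sqrt(225 + z'^2).
L depends on z' only, not on z or θ, so ∂L/∂z = 0 and
    ∂L/∂z' = z' / sqrt(225 + z'^2).
The Euler-Lagrange equation gives
    d/dθ( z' / sqrt(225 + z'^2) ) = 0,
so z' is constant. Integrating once:
    z(θ) = a θ + b,
a helix on the cylinder (a straight line when the cylinder is unrolled). The constants a, b are determined by the endpoint conditions.
With endpoint conditions z(0) = 3 and z(2π) = 12: from z(0) = b we get b = 3, and a·2π + 3 = 12 gives a = 9/(2π), so
    z(θ) = (9/(2π)) θ + 3.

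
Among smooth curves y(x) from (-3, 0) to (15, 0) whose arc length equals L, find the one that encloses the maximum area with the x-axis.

Set up the augmented Lagrangian using a multiplier λ for the length constraint:
    F(y, y') = y − λ sqrt(1 + y'^2).
F has no explicit x dependence, so the Beltrami identity yields a first integral
    F − y' ∂F/∂y' = C.
Compute ∂F/∂y' = −λ y' / sqrt(1 + y'^2). Then
    y − λ sqrt(1 + y'^2) + λ y'^2 / sqrt(1 + y'^2) = C
    ⇒  y − λ / sqrt(1 + y'^2) = C.
Solving for y' and integrating gives
    (x − a)^2 + (y − b)^2 = λ^2,
a circular arc of radius λ. The constants a, b are determined by the endpoint conditions y(-3) = y(15) = 0, and λ is fixed implicitly by the length constraint
    ∫_{-3}^{15} sqrt(1 + y'^2) dx = L.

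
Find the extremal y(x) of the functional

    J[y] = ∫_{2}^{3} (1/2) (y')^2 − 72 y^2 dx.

The Lagrangian is L = (1/2) (y')^2 − 72 y^2.
Compute ∂L/∂y = -144y, ∂L/∂y' = y'.
The Euler-Lagrange equation d/dx(∂L/∂y') − ∂L/∂y = 0 reduces to
    y'' + 144 y = 0.
Its general solution is
    y(x) = A sin(12x) + B cos(12x),
with A, B fixed by the endpoint conditions.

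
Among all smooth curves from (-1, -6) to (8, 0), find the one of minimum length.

Arc-length functional: J[y] = ∫ sqrt(1 + (y')^2) dx.
Lagrangian L = sqrt(1 + (y')^2) has no explicit y dependence, so ∂L/∂y = 0 and the Euler-Lagrange equation gives
    d/dx( y' / sqrt(1 + (y')^2) ) = 0  ⇒  y' / sqrt(1 + (y')^2) = const.
Hence y' is constant, so y(x) is affine.
Fitting the endpoints (-1, -6) and (8, 0):
    slope m = (0 − (-6)) / (8 − (-1)) = 2/3,
    intercept c = (-6) − m·(-1) = -16/3.
Extremal: y(x) = (2/3) x - 16/3.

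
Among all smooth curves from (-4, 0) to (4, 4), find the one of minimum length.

Arc-length functional: J[y] = ∫ sqrt(1 + (y')^2) dx.
Lagrangian L = sqrt(1 + (y')^2) has no explicit y dependence, so ∂L/∂y = 0 and the Euler-Lagrange equation gives
    d/dx( y' / sqrt(1 + (y')^2) ) = 0  ⇒  y' / sqrt(1 + (y')^2) = const.
Hence y' is constant, so y(x) is affine.
Fitting the endpoints (-4, 0) and (4, 4):
    slope m = (4 − 0) / (4 − (-4)) = 1/2,
    intercept c = 0 − m·(-4) = 2.
Extremal: y(x) = (1/2) x + 2.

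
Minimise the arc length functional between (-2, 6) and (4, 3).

Arc-length functional: J[y] = ∫ sqrt(1 + (y')^2) dx.
Lagrangian L = sqrt(1 + (y')^2) has no explicit y dependence, so ∂L/∂y = 0 and the Euler-Lagrange equation gives
    d/dx( y' / sqrt(1 + (y')^2) ) = 0  ⇒  y' / sqrt(1 + (y')^2) = const.
Hence y' is constant, so y(x) is affine.
Fitting the endpoints (-2, 6) and (4, 3):
    slope m = (3 − 6) / (4 − (-2)) = -1/2,
    intercept c = 6 − m·(-2) = 5.
Extremal: y(x) = (-1/2) x + 5.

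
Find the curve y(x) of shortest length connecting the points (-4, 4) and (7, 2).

Arc-length functional: J[y] = ∫ sqrt(1 + (y')^2) dx.
Lagrangian L = sqrt(1 + (y')^2) has no explicit y dependence, so ∂L/∂y = 0 and the Euler-Lagrange equation gives
    d/dx( y' / sqrt(1 + (y')^2) ) = 0  ⇒  y' / sqrt(1 + (y')^2) = const.
Hence y' is constant, so y(x) is affine.
Fitting the endpoints (-4, 4) and (7, 2):
    slope m = (2 − 4) / (7 − (-4)) = -2/11,
    intercept c = 4 − m·(-4) = 36/11.
Extremal: y(x) = (-2/11) x + 36/11.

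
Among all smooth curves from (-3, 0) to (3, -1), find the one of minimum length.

Arc-length functional: J[y] = ∫ sqrt(1 + (y')^2) dx.
Lagrangian L = sqrt(1 + (y')^2) has no explicit y dependence, so ∂L/∂y = 0 and the Euler-Lagrange equation gives
    d/dx( y' / sqrt(1 + (y')^2) ) = 0  ⇒  y' / sqrt(1 + (y')^2) = const.
Hence y' is constant, so y(x) is affine.
Fitting the endpoints (-3, 0) and (3, -1):
    slope m = ((-1) − 0) / (3 − (-3)) = -1/6,
    intercept c = 0 − m·(-3) = -1/2.
Extremal: y(x) = (-1/6) x - 1/2.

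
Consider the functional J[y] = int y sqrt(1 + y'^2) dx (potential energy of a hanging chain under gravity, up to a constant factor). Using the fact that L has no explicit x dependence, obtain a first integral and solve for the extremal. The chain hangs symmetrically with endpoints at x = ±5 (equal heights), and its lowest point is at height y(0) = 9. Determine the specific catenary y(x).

The Lagrangian L(y, y') = y sqrt(1 + y'^2) has no explicit x dependence, so the Beltrami identity applies:
    L − y' ∂L/∂y' = C.
Compute ∂L/∂y' = y · y' / sqrt(1 + y'^2). Then
    L − y' ∂L/∂y'
    = y sqrt(1 + y'^2) − y · y'^2 / sqrt(1 + y'^2)
    = y (1 + y'^2 − y'^2) / sqrt(1 + y'^2)
    = y / sqrt(1 + y'^2) = C.
Squaring gives y^2 = C^2 (1 + y'^2), i.e.
    y'^2 = y^2 / C^2 − 1.
Separating variables,
    dy / sqrt(y^2 − C^2) = dx / C,
and integrating gives arccosh(y / C) = (x − a)/C, so
    y(x) = C cosh((x − a)/C),
the catenary. The constants C and a are fixed by the two endpoint conditions (and, for the hanging-chain problem, the length constraint selects C).
Now fit the given data. The endpoints x = ±5 are symmetric at equal height, so the catenary is even about its minimum: a = 0 and y(x) = C cosh(x/C). The lowest point is y(0) = C cosh(0) = C, and we are told y(0) = 9, so C = 9. Therefore
    y(x) = 9 cosh(x/9),
and at the endpoints
    y(±5) = 9 cosh(5/9).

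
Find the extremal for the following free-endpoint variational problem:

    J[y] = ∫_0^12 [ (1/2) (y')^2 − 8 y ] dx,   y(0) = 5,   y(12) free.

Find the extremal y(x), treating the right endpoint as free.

The Lagrangian L = (1/2) (y')^2 − 8 y gives
    ∂L/∂y = −8,   ∂L/∂y' = y'.
Euler-Lagrange: d/dx(y') − (−8) = 0, i.e. y'' + 8 = 0, so
    y(x) = −(8/2) x^2 + C1 x + C2.
Fixed left endpoint y(0) = 5 ⇒ C2 = 5.
The right endpoint x = 12 is free, so the natural (transversality) condition is ∂L/∂y' |_{x=12} = 0, i.e. y'(12) = 0.
Compute y'(x) = −8 x + C1, so y'(12) = −96 + C1 = 0 ⇒ C1 = 96.
Therefore the extremal is
    y(x) = −4 x^2 + 96 x + 5.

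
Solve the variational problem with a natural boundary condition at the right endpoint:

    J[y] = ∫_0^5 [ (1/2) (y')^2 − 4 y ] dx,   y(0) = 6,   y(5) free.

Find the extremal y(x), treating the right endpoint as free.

The Lagrangian L = (1/2) (y')^2 − 4 y gives
    ∂L/∂y = −4,   ∂L/∂y' = y'.
Euler-Lagrange: d/dx(y') − (−4) = 0, i.e. y'' + 4 = 0, so
    y(x) = −(4/2) x^2 + C1 x + C2.
Fixed left endpoint y(0) = 6 ⇒ C2 = 6.
The right endpoint x = 5 is free, so the natural (transversality) condition is ∂L/∂y' |_{x=5} = 0, i.e. y'(5) = 0.
Compute y'(x) = −4 x + C1, so y'(5) = −20 + C1 = 0 ⇒ C1 = 20.
Therefore the extremal is
    y(x) = −2 x^2 + 20 x + 6.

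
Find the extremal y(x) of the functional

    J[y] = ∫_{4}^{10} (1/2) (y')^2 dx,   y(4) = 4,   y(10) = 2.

The Lagrangian is L = (1/2) (y')^2.
Compute ∂L/∂y = 0, ∂L/∂y' = y'.
The Euler-Lagrange equation d/dx(∂L/∂y') − ∂L/∂y = 0 reduces to
    y'' = 0.
Its general solution is
    y(x) = A x + B,
with A, B fixed by the endpoint conditions.
Applying the endpoint conditions y(4) = 4 and y(10) = 2: solve A·4 + B = 4 and A·10 + B = 2. Subtracting gives A(10 − 4) = 2 − 4, so A = -1/3, and B = 4 − A·4 = 16/3. Therefore
    y(x) = (-1/3) x + 16/3.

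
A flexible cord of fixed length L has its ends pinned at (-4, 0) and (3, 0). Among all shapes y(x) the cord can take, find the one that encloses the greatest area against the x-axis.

Set up the augmented Lagrangian using a multiplier λ for the length constraint:
    F(y, y') = y − λ sqrt(1 + y'^2).
F has no explicit x dependence, so the Beltrami identity yields a first integral
    F − y' ∂F/∂y' = C.
Compute ∂F/∂y' = −λ y' / sqrt(1 + y'^2). Then
    y − λ sqrt(1 + y'^2) + λ y'^2 / sqrt(1 + y'^2) = C
    ⇒  y − λ / sqrt(1 + y'^2) = C.
Solving for y' and integrating gives
    (x − a)^2 + (y − b)^2 = λ^2,
a circular arc of radius λ. The constants a, b are determined by the endpoint conditions y(-4) = y(3) = 0, and λ is fixed implicitly by the length constraint
    ∫_{-4}^{3} sqrt(1 + y'^2) dx = L.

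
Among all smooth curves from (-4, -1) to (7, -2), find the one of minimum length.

Arc-length functional: J[y] = ∫ sqrt(1 + (y')^2) dx.
Lagrangian L = sqrt(1 + (y')^2) has no explicit y dependence, so ∂L/∂y = 0 and the Euler-Lagrange equation gives
    d/dx( y' / sqrt(1 + (y')^2) ) = 0  ⇒  y' / sqrt(1 + (y')^2) = const.
Hence y' is constant, so y(x) is affine.
Fitting the endpoints (-4, -1) and (7, -2):
    slope m = ((-2) − (-1)) / (7 − (-4)) = -1/11,
    intercept c = (-1) − m·(-4) = -15/11.
Extremal: y(x) = (-1/11) x - 15/11.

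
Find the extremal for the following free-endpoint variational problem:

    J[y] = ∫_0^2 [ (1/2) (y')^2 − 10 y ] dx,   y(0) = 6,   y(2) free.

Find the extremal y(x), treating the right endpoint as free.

The Lagrangian L = (1/2) (y')^2 − 10 y gives
    ∂L/∂y = −10,   ∂L/∂y' = y'.
Euler-Lagrange: d/dx(y') − (−10) = 0, i.e. y'' + 10 = 0, so
    y(x) = −(10/2) x^2 + C1 x + C2.
Fixed left endpoint y(0) = 6 ⇒ C2 = 6.
The right endpoint x = 2 is free, so the natural (transversality) condition is ∂L/∂y' |_{x=2} = 0, i.e. y'(2) = 0.
Compute y'(x) = −10 x + C1, so y'(2) = −20 + C1 = 0 ⇒ C1 = 20.
Therefore the extremal is
    y(x) = −5 x^2 + 20 x + 6.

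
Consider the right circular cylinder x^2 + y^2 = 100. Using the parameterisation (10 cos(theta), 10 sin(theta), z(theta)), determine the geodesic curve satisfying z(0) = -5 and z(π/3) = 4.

Parameterise the cylinder of radius R = 10 as
    r(θ) = (10 cos θ, 10 sin θ, z(θ)).
The arc-length element is
    ds = sqrt(100 + (dz/dθ)^2) dθ,
so the Lagrangian is L = sqrt(100 + z'^2).
L depends on z' only, not on z or θ, so ∂L/∂z = 0 and
    ∂L/∂z' = z' / sqrt(100 + z'^2).
The Euler-Lagrange equation gives
    d/dθ( z' / sqrt(100 + z'^2) ) = 0,
so z' is constant. Integrating once:
    z(θ) = a θ + b,
a helix on the cylinder (a straight line when the cylinder is unrolled). The constants a, b are determined by the endpoint conditions.
With endpoint conditions z(0) = -5 and z(π/3) = 4: from z(0) = b we get b = -5, and a·π/3 + -5 = 4 gives a = 27/π, so
    z(θ) = (27/π) θ − 5.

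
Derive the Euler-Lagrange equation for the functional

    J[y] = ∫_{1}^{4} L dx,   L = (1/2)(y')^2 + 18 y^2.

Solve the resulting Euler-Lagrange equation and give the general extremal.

The Lagrangian is L = (1/2)(y')^2 + 18 y^2.
∂L/∂y = 36y.
∂L/∂y' = y'.
The Euler-Lagrange equation d/dx(∂L/∂y') − ∂L/∂y = 0 becomes:
    y'' - 36 y = 0
General solution: y(x) = A e^(6x) + B e^(-6x), where A and B are arbitrary constants fixed by the endpoint conditions.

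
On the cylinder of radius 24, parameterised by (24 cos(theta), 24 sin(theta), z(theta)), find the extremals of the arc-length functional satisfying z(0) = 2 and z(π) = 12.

Parameterise the cylinder of radius R = 24 as
    r(θ) = (24 cos θ, 24 sin θ, z(θ)).
The arc-length element is
    ds = sqrt(576 + (dz/dθ)^2) dθ,
so the Lagrangian is L = sqrt(576 + z'^2).
L depends on z' only, not on z or θ, so ∂L/∂z = 0 and
    ∂L/∂z' = z' / sqrt(576 + z'^2).
The Euler-Lagrange equation gives
    d/dθ( z' / sqrt(576 + z'^2) ) = 0,
so z' is constant. Integrating once:
    z(θ) = a θ + b,
a helix on the cylinder (a straight line when the cylinder is unrolled). The constants a, b are determined by the endpoint conditions.
With endpoint conditions z(0) = 2 and z(π) = 12: from z(0) = b we get b = 2, and a·π + 2 = 12 gives a = 10/π, so
    z(θ) = (10/π) θ + 2.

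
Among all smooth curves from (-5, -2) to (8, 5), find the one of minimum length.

Arc-length functional: J[y] = ∫ sqrt(1 + (y')^2) dx.
Lagrangian L = sqrt(1 + (y')^2) has no explicit y dependence, so ∂L/∂y = 0 and the Euler-Lagrange equation gives
    d/dx( y' / sqrt(1 + (y')^2) ) = 0  ⇒  y' / sqrt(1 + (y')^2) = const.
Hence y' is constant, so y(x) is affine.
Fitting the endpoints (-5, -2) and (8, 5):
    slope m = (5 − (-2)) / (8 − (-5)) = 7/13,
    intercept c = (-2) − m·(-5) = 9/13.
Extremal: y(x) = (7/13) x + 9/13.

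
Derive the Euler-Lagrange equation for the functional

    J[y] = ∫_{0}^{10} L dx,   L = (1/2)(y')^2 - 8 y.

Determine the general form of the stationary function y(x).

The Lagrangian is L = (1/2)(y')^2 - 8 y.
∂L/∂y = -8.
∂L/∂y' = y'.
The Euler-Lagrange equation d/dx(∂L/∂y') − ∂L/∂y = 0 becomes:
    y'' + 8 = 0
General solution: y(x) = -4 x^2 + A x + B, where A and B are arbitrary constants fixed by the endpoint conditions.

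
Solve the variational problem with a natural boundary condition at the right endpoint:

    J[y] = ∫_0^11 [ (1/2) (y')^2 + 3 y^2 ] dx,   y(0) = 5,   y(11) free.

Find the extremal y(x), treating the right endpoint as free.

The Lagrangian L = (1/2) (y')^2 + 3 y^2 gives
    ∂L/∂y = 6 y,   ∂L/∂y' = y'.
Euler-Lagrange: y'' − 6 y = 0.
With k = sqrt(6), the general solution is
    y(x) = A cosh(sqrt(6) x) + B sinh(sqrt(6) x).
Fixed left endpoint y(0) = 5 ⇒ A = 5.
The right endpoint x = 11 is free, so the natural (transversality) condition is ∂L/∂y' |_{x=11} = 0, i.e. y'(11) = 0.
Compute y'(x) = A k sinh(k x) + B k cosh(k x), so
    y'(11) = A k sinh(k·11) + B k cosh(k·11) = 0
    ⇒ B = −A tanh(k·11) = − 5 tanh(sqrt(6)·11).
Therefore the extremal is
    y(x) = 5 cosh(sqrt(6) x) − 5 tanh(sqrt(6)·11) sinh(sqrt(6) x).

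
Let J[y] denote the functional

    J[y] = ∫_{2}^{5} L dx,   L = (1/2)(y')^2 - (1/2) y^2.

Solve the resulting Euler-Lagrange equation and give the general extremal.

The Lagrangian is L = (1/2)(y')^2 - (1/2) y^2.
∂L/∂y = -y.
∂L/∂y' = y'.
The Euler-Lagrange equation d/dx(∂L/∂y') − ∂L/∂y = 0 becomes:
    y'' + y = 0
General solution: y(x) = A sin(x) + B cos(x), where A and B are arbitrary constants fixed by the endpoint conditions.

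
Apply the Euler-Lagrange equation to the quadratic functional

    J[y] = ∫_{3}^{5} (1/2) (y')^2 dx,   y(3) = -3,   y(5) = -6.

The Lagrangian is L = (1/2) (y')^2.
Compute ∂L/∂y = 0, ∂L/∂y' = y'.
The Euler-Lagrange equation d/dx(∂L/∂y') − ∂L/∂y = 0 reduces to
    y'' = 0.
Its general solution is
    y(x) = A x + B,
with A, B fixed by the endpoint conditions.
Applying the endpoint conditions y(3) = -3 and y(5) = -6: solve A·3 + B = -3 and A·5 + B = -6. Subtracting gives A(5 − 3) = -6 − -3, so A = -3/2, and B = -3 − A·3 = 3/2. Therefore
    y(x) = (-3/2) x + 3/2.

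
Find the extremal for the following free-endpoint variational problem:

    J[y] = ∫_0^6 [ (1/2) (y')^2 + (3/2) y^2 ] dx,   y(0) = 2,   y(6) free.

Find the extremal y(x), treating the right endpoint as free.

The Lagrangian L = (1/2) (y')^2 + (3/2) y^2 gives
    ∂L/∂y = 3 y,   ∂L/∂y' = y'.
Euler-Lagrange: y'' − 3 y = 0.
With k = sqrt(3), the general solution is
    y(x) = A cosh(sqrt(3) x) + B sinh(sqrt(3) x).
Fixed left endpoint y(0) = 2 ⇒ A = 2.
The right endpoint x = 6 is free, so the natural (transversality) condition is ∂L/∂y' |_{x=6} = 0, i.e. y'(6) = 0.
Compute y'(x) = A k sinh(k x) + B k cosh(k x), so
    y'(6) = A k sinh(k·6) + B k cosh(k·6) = 0
    ⇒ B = −A tanh(k·6) = − 2 tanh(sqrt(3)·6).
Therefore the extremal is
    y(x) = 2 cosh(sqrt(3) x) − 2 tanh(sqrt(3)·6) sinh(sqrt(3) x).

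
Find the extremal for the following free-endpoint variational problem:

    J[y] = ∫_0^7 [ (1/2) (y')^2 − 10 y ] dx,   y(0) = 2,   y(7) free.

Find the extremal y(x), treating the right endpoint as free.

The Lagrangian L = (1/2) (y')^2 − 10 y gives
    ∂L/∂y = −10,   ∂L/∂y' = y'.
Euler-Lagrange: d/dx(y') − (−10) = 0, i.e. y'' + 10 = 0, so
    y(x) = −(10/2) x^2 + C1 x + C2.
Fixed left endpoint y(0) = 2 ⇒ C2 = 2.
The right endpoint x = 7 is free, so the natural (transversality) condition is ∂L/∂y' |_{x=7} = 0, i.e. y'(7) = 0.
Compute y'(x) = −10 x + C1, so y'(7) = −70 + C1 = 0 ⇒ C1 = 70.
Therefore the extremal is
    y(x) = −5 x^2 + 70 x + 2.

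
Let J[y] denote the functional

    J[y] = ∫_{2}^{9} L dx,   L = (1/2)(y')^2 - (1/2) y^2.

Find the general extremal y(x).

The Lagrangian is L = (1/2)(y')^2 - (1/2) y^2.
∂L/∂y = -y.
∂L/∂y' = y'.
The Euler-Lagrange equation d/dx(∂L/∂y') − ∂L/∂y = 0 becomes:
    y'' + y = 0
General solution: y(x) = A sin(x) + B cos(x), where A and B are arbitrary constants fixed by the endpoint conditions.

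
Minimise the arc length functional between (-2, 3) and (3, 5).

Arc-length functional: J[y] = ∫ sqrt(1 + (y')^2) dx.
Lagrangian L = sqrt(1 + (y')^2) has no explicit y dependence, so ∂L/∂y = 0 and the Euler-Lagrange equation gives
    d/dx( y' / sqrt(1 + (y')^2) ) = 0  ⇒  y' / sqrt(1 + (y')^2) = const.
Hence y' is constant, so y(x) is affine.
Fitting the endpoints (-2, 3) and (3, 5):
    slope m = (5 − 3) / (3 − (-2)) = 2/5,
    intercept c = 3 − m·(-2) = 19/5.
Extremal: y(x) = (2/5) x + 19/5.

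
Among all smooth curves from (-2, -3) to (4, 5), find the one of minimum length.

Arc-length functional: J[y] = ∫ sqrt(1 + (y')^2) dx.
Lagrangian L = sqrt(1 + (y')^2) has no explicit y dependence, so ∂L/∂y = 0 and the Euler-Lagrange equation gives
    d/dx( y' / sqrt(1 + (y')^2) ) = 0  ⇒  y' / sqrt(1 + (y')^2) = const.
Hence y' is constant, so y(x) is affine.
Fitting the endpoints (-2, -3) and (4, 5):
    slope m = (5 − (-3)) / (4 − (-2)) = 4/3,
    intercept c = (-3) − m·(-2) = -1/3.
Extremal: y(x) = (4/3) x - 1/3.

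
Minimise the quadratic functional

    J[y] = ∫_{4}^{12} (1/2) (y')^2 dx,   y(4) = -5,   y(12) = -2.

The Lagrangian is L = (1/2) (y')^2.
Compute ∂L/∂y = 0, ∂L/∂y' = y'.
The Euler-Lagrange equation d/dx(∂L/∂y') − ∂L/∂y = 0 reduces to
    y'' = 0.
Its general solution is
    y(x) = A x + B,
with A, B fixed by the endpoint conditions.
Applying the endpoint conditions y(4) = -5 and y(12) = -2: solve A·4 + B = -5 and A·12 + B = -2. Subtracting gives A(12 − 4) = -2 − -5, so A = 3/8, and B = -5 − A·4 = -13/2. Therefore
    y(x) = (3/8) x - 13/2.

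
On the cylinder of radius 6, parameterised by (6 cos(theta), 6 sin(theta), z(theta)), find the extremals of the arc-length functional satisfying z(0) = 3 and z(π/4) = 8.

Parameterise the cylinder of radius R = 6 as
    r(θ) = (6 cos θ, 6 sin θ, z(θ)).
The arc-length element is
    ds = sqrt(36 + (dz/dθ)^2) dθ,
so the Lagrangian is L = sqrt(36 + z'^2).
L depends on z' only, not on z or θ, so ∂L/∂z = 0 and
    ∂L/∂z' = z' / sqrt(36 + z'^2).
The Euler-Lagrange equation gives
    d/dθ( z' / sqrt(36 + z'^2) ) = 0,
so z' is constant. Integrating once:
    z(θ) = a θ + b,
a helix on the cylinder (a straight line when the cylinder is unrolled). The constants a, b are determined by the endpoint conditions.
With endpoint conditions z(0) = 3 and z(π/4) = 8: from z(0) = b we get b = 3, and a·π/4 + 3 = 8 gives a = 20/π, so
    z(θ) = (20/π) θ + 3.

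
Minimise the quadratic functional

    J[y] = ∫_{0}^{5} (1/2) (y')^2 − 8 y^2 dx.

The Lagrangian is L = (1/2) (y')^2 − 8 y^2.
Compute ∂L/∂y = -16y, ∂L/∂y' = y'.
The Euler-Lagrange equation d/dx(∂L/∂y') − ∂L/∂y = 0 reduces to
    y'' + 16 y = 0.
Its general solution is
    y(x) = A sin(4x) + B cos(4x),
with A, B fixed by the endpoint conditions.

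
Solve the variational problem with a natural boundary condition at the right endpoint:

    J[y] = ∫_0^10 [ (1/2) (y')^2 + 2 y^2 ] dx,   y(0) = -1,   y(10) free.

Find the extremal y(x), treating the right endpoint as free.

The Lagrangian L = (1/2) (y')^2 + 2 y^2 gives
    ∂L/∂y = 4 y,   ∂L/∂y' = y'.
Euler-Lagrange: y'' − 4 y = 0.
With k = 2, the general solution is
    y(x) = A cosh(2 x) + B sinh(2 x).
Fixed left endpoint y(0) = -1 ⇒ A = -1.
The right endpoint x = 10 is free, so the natural (transversality) condition is ∂L/∂y' |_{x=10} = 0, i.e. y'(10) = 0.
Compute y'(x) = A k sinh(k x) + B k cosh(k x), so
    y'(10) = A k sinh(k·10) + B k cosh(k·10) = 0
    ⇒ B = −A tanh(k·10) = tanh(2·10).
Therefore the extremal is
    y(x) = −cosh(2 x) + tanh(2·10) sinh(2 x).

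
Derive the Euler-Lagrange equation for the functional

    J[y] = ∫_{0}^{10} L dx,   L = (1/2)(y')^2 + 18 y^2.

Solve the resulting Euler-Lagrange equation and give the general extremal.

The Lagrangian is L = (1/2)(y')^2 + 18 y^2.
∂L/∂y = 36y.
∂L/∂y' = y'.
The Euler-Lagrange equation d/dx(∂L/∂y') − ∂L/∂y = 0 becomes:
    y'' - 36 y = 0
General solution: y(x) = A e^(6x) + B e^(-6x), where A and B are arbitrary constants fixed by the endpoint conditions.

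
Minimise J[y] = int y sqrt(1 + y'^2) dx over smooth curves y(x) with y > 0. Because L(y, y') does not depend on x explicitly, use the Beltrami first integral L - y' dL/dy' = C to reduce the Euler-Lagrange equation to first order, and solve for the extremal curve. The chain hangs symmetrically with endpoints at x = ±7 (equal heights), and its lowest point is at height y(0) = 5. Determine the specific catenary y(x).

The Lagrangian L(y, y') = y sqrt(1 + y'^2) has no explicit x dependence, so the Beltrami identity applies:
    L − y' ∂L/∂y' = C.
Compute ∂L/∂y' = y · y' / sqrt(1 + y'^2). Then
    L − y' ∂L/∂y'
    = y sqrt(1 + y'^2) − y · y'^2 / sqrt(1 + y'^2)
    = y (1 + y'^2 − y'^2) / sqrt(1 + y'^2)
    = y / sqrt(1 + y'^2) = C.
Squaring gives y^2 = C^2 (1 + y'^2), i.e.
    y'^2 = y^2 / C^2 − 1.
Separating variables,
    dy / sqrt(y^2 − C^2) = dx / C,
and integrating gives arccosh(y / C) = (x − a)/C, so
    y(x) = C cosh((x − a)/C),
the catenary. The constants C and a are fixed by the two endpoint conditions (and, for the hanging-chain problem, the length constraint selects C).
Now fit the given data. The endpoints x = ±7 are symmetric at equal height, so the catenary is even about its minimum: a = 0 and y(x) = C cosh(x/C). The lowest point is y(0) = C cosh(0) = C, and we are told y(0) = 5, so C = 5. Therefore
    y(x) = 5 cosh(x/5),
and at the endpoints
    y(±7) = 5 cosh(7/5).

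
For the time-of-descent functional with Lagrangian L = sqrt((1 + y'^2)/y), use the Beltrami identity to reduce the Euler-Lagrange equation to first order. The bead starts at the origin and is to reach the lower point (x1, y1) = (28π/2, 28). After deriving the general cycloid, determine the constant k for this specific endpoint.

The Lagrangian L = sqrt((1 + y'^2) / y) has no explicit x dependence, so the Beltrami identity applies:
    L − y' ∂L/∂y' = C.
Compute ∂L/∂y' = y' / sqrt(y (1 + y'^2)).
Substitute:
    sqrt((1 + y'^2)/y) − y'·y' / sqrt(y (1 + y'^2))
    = (1 + y'^2) / sqrt(y (1 + y'^2)) − y'^2 / sqrt(y (1 + y'^2))
    = 1 / sqrt(y (1 + y'^2)) = C.
Squaring and rearranging gives the first integral
    y (1 + y'^2) = 1/C^2 =: k   (constant).
Solving this first-order ODE by the substitution
    y = (k/2)(1 − cos θ)
yields the cycloid parameterisation
    x(θ) = (k/2)(θ − sin θ),   y(θ) = (k/2)(1 − cos θ).
The constant k is fixed by the endpoint condition.
Now fit the given lower endpoint (x1, y1) = (28π/2, 28). At the bottom of the first arch (θ = π), the parametric equations give
    y(π) = (k/2)(1 − cos π) = k,
    x(π) = (k/2)(π − sin π) = kπ/2.
Matching y(π) = 28 gives k = 28, consistent with x(π) = 28π/2. Therefore the specific cycloid is
    x(θ) = (28/2)(θ − sin θ),   y(θ) = (28/2)(1 − cos θ).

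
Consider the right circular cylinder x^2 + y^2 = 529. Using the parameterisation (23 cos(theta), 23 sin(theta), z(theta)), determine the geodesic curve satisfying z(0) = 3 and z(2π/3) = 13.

Parameterise the cylinder of radius R = 23 as
    r(θ) = (23 cos θ, 23 sin θ, z(θ)).
The arc-length element is
    ds = sqrt(529 + (dz/dθ)^2) dθ,
so the Lagrangian is L = sqrt(529 + z'^2).
L depends on z' only, not on z or θ, so ∂L/∂z = 0 and
    ∂L/∂z' = z' / sqrt(529 + z'^2).
The Euler-Lagrange equation gives
    d/dθ( z' / sqrt(529 + z'^2) ) = 0,
so z' is constant. Integrating once:
    z(θ) = a θ + b,
a helix on the cylinder (a straight line when the cylinder is unrolled). The constants a, b are determined by the endpoint conditions.
With endpoint conditions z(0) = 3 and z(2π/3) = 13: from z(0) = b we get b = 3, and a·2π/3 + 3 = 13 gives a = 15/π, so
    z(θ) = (15/π) θ + 3.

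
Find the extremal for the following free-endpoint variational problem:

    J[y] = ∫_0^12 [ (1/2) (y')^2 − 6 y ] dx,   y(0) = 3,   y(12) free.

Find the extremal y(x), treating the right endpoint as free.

The Lagrangian L = (1/2) (y')^2 − 6 y gives
    ∂L/∂y = −6,   ∂L/∂y' = y'.
Euler-Lagrange: d/dx(y') − (−6) = 0, i.e. y'' + 6 = 0, so
    y(x) = −(6/2) x^2 + C1 x + C2.
Fixed left endpoint y(0) = 3 ⇒ C2 = 3.
The right endpoint x = 12 is free, so the natural (transversality) condition is ∂L/∂y' |_{x=12} = 0, i.e. y'(12) = 0.
Compute y'(x) = −6 x + C1, so y'(12) = −72 + C1 = 0 ⇒ C1 = 72.
Therefore the extremal is
    y(x) = −3 x^2 + 72 x + 3.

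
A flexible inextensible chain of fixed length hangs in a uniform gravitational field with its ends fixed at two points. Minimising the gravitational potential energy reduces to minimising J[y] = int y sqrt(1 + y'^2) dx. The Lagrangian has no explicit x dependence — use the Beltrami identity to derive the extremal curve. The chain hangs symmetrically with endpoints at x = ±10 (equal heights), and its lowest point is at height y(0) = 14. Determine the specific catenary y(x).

The Lagrangian L(y, y') = y sqrt(1 + y'^2) has no explicit x dependence, so the Beltrami identity applies:
    L − y' ∂L/∂y' = C.
Compute ∂L/∂y' = y · y' / sqrt(1 + y'^2). Then
    L − y' ∂L/∂y'
    = y sqrt(1 + y'^2) − y · y'^2 / sqrt(1 + y'^2)
    = y (1 + y'^2 − y'^2) / sqrt(1 + y'^2)
    = y / sqrt(1 + y'^2) = C.
Squaring gives y^2 = C^2 (1 + y'^2), i.e.
    y'^2 = y^2 / C^2 − 1.
Separating variables,
    dy / sqrt(y^2 − C^2) = dx / C,
and integrating gives arccosh(y / C) = (x − a)/C, so
    y(x) = C cosh((x − a)/C),
the catenary. The constants C and a are fixed by the two endpoint conditions (and, for the hanging-chain problem, the length constraint selects C).
Now fit the given data. The endpoints x = ±10 are symmetric at equal height, so the catenary is even about its minimum: a = 0 and y(x) = C cosh(x/C). The lowest point is y(0) = C cosh(0) = C, and we are told y(0) = 14, so C = 14. Therefore
    y(x) = 14 cosh(x/14),
and at the endpoints
    y(±10) = 14 cosh(10/14).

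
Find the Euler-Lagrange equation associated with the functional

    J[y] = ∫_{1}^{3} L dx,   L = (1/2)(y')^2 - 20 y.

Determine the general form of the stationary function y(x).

The Lagrangian is L = (1/2)(y')^2 - 20 y.
∂L/∂y = -20.
∂L/∂y' = y'.
The Euler-Lagrange equation d/dx(∂L/∂y') − ∂L/∂y = 0 becomes:
    y'' + 20 = 0
General solution: y(x) = -10 x^2 + A x + B, where A and B are arbitrary constants fixed by the endpoint conditions.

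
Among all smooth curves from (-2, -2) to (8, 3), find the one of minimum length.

Arc-length functional: J[y] = ∫ sqrt(1 + (y')^2) dx.
Lagrangian L = sqrt(1 + (y')^2) has no explicit y dependence, so ∂L/∂y = 0 and the Euler-Lagrange equation gives
    d/dx( y' / sqrt(1 + (y')^2) ) = 0  ⇒  y' / sqrt(1 + (y')^2) = const.
Hence y' is constant, so y(x) is affine.
Fitting the endpoints (-2, -2) and (8, 3):
    slope m = (3 − (-2)) / (8 − (-2)) = 1/2,
    intercept c = (-2) − m·(-2) = -1.
Extremal: y(x) = (1/2) x - 1.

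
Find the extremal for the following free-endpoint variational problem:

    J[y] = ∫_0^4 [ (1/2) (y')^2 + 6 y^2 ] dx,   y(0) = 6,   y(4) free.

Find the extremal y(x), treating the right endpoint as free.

The Lagrangian L = (1/2) (y')^2 + 6 y^2 gives
    ∂L/∂y = 12 y,   ∂L/∂y' = y'.
Euler-Lagrange: y'' − 12 y = 0.
With k = sqrt(12), the general solution is
    y(x) = A cosh(sqrt(12) x) + B sinh(sqrt(12) x).
Fixed left endpoint y(0) = 6 ⇒ A = 6.
The right endpoint x = 4 is free, so the natural (transversality) condition is ∂L/∂y' |_{x=4} = 0, i.e. y'(4) = 0.
Compute y'(x) = A k sinh(k x) + B k cosh(k x), so
    y'(4) = A k sinh(k·4) + B k cosh(k·4) = 0
    ⇒ B = −A tanh(k·4) = − 6 tanh(sqrt(12)·4).
Therefore the extremal is
    y(x) = 6 cosh(sqrt(12) x) − 6 tanh(sqrt(12)·4) sinh(sqrt(12) x).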